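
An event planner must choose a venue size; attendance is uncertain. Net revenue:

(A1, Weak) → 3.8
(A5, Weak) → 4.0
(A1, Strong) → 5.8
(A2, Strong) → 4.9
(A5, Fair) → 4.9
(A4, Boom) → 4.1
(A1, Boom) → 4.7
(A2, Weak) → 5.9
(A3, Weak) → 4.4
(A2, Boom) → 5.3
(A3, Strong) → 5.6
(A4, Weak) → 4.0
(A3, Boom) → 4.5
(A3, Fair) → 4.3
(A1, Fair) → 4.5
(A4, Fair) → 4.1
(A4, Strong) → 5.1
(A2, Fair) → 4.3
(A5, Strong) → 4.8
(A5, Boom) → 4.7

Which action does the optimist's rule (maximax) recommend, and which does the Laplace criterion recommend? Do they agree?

Row maxima: A1=5.8, A2=5.9, A3=5.6, A4=5.1, A5=4.9
Best best-case = 5.9 → A2.
Row averages: A1=4.7, A2=5.1, A3=4.7, A4=4.325, A5=4.6
Highest average = 5.1 → A2.

maximax → A2; laplace → A2 (agree)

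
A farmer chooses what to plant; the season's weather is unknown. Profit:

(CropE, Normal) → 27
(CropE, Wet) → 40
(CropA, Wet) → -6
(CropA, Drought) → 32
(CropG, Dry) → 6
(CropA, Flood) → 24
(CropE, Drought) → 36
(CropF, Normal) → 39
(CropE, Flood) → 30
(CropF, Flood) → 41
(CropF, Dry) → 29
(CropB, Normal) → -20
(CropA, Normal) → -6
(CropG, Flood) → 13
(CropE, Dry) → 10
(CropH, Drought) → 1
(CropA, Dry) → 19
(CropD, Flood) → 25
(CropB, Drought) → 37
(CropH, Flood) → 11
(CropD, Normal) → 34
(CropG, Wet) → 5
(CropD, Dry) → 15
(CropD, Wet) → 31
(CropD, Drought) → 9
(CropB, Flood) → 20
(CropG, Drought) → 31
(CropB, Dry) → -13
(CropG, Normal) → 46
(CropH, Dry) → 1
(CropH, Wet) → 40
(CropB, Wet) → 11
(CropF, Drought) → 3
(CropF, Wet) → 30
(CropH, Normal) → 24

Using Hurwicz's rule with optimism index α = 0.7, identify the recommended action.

CropG

CropE: 0.7·40 + 0.3·10 = 31
CropG: 0.7·46 + 0.3·5 = 33.7
CropB: 0.7·37 + 0.3·(-20) = 19.9
CropD: 0.7·34 + 0.3·9 = 26.5
CropA: 0.7·32 + 0.3·(-6) = 20.6
CropH: 0.7·40 + 0.3·1 = 28.3
CropF: 0.7·41 + 0.3·3 = 29.6
Highest Hurwicz score = 33.7 → CropG.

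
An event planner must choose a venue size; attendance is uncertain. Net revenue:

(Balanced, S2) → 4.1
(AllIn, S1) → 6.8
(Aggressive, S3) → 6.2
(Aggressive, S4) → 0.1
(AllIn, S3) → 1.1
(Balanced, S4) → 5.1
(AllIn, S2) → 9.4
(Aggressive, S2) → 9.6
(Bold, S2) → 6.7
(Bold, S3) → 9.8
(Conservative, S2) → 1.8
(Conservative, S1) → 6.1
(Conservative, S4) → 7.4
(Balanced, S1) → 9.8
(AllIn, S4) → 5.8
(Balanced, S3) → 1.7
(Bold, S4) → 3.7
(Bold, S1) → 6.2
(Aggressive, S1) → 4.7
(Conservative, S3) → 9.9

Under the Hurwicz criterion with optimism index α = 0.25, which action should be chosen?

Bold

Conservative: 0.25·9.9 + 0.75·1.8 = 3.825
Balanced: 0.25·9.8 + 0.75·1.7 = 3.725
Aggressive: 0.25·9.6 + 0.75·0.1 = 2.475
Bold: 0.25·9.8 + 0.75·3.7 = 5.225
AllIn: 0.25·9.4 + 0.75·1.1 = 3.175
Highest Hurwicz score = 5.225 → Bold.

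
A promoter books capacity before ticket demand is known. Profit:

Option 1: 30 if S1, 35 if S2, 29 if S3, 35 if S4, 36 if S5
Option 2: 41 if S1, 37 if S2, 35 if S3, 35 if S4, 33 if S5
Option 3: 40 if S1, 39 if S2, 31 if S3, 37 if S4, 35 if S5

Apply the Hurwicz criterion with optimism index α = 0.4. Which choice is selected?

Option 1: 0.4·36 + 0.6·29 = 31.8
Option 2: 0.4·41 + 0.6·33 = 36.2
Option 3: 0.4·40 + 0.6·31 = 34.6
Highest Hurwicz score = 36.2 → Option 2.

Option 2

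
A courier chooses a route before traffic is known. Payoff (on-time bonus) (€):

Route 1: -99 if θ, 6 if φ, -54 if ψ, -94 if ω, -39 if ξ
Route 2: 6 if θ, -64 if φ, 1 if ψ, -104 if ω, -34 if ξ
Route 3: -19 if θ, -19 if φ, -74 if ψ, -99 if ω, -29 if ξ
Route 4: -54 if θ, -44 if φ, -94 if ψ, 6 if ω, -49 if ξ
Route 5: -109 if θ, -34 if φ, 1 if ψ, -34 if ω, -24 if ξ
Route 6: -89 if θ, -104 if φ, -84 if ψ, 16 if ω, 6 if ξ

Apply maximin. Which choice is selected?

Row minima: Route 1=-99, Route 2=-104, Route 3=-99, Route 4=-94, Route 5=-109, Route 6=-104
Best worst-case = -94 → Route 4.

Route 4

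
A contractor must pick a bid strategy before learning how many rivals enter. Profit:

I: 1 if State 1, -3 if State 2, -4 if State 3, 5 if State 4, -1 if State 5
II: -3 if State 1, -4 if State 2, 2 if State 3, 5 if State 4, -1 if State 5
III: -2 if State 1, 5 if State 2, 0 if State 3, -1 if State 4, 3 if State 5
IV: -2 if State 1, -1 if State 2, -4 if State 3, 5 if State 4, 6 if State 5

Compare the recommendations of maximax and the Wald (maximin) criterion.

Row maxima: I=5, II=5, III=5, IV=6
Best best-case = 6 → IV.
Row minima: I=-4, II=-4, III=-2, IV=-4
Best worst-case = -2 → III.

maximax → IV; maximin → III (disagree)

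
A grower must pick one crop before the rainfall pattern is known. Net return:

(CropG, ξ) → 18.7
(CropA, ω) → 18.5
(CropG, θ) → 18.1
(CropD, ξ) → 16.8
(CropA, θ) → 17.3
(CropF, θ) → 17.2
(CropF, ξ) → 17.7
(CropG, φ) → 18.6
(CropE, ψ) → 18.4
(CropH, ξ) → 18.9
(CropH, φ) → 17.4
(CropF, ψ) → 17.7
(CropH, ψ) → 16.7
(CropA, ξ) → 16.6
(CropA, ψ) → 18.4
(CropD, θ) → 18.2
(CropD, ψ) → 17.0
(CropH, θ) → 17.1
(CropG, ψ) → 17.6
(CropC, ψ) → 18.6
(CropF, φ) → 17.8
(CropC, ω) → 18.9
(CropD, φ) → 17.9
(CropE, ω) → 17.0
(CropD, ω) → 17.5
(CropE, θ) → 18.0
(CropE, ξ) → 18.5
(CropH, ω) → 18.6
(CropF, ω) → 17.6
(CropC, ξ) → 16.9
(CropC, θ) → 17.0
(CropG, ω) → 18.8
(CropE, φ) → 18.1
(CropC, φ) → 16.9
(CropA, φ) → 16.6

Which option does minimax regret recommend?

Column bests: θ=18.2, φ=18.6, ψ=18.6, ω=18.9, ξ=18.9.
CropG regrets: 0.1, 0.0, 1.0, 0.1, 0.2 → max 1.0
CropA regrets: 0.9, 2.0, 0.2, 0.4, 2.3 → max 2.3
CropF regrets: 1.0, 0.8, 0.9, 1.3, 1.2 → max 1.3
CropD regrets: 0.0, 0.7, 1.6, 1.4, 2.1 → max 2.1
CropE regrets: 0.2, 0.5, 0.2, 1.9, 0.4 → max 1.9
CropC regrets: 1.2, 1.7, 0.0, 0.0, 2.0 → max 2.0
CropH regrets: 1.1, 1.2, 1.9, 0.3, 0.0 → max 1.9
Smallest max regret = 1.0 → CropG.

CropG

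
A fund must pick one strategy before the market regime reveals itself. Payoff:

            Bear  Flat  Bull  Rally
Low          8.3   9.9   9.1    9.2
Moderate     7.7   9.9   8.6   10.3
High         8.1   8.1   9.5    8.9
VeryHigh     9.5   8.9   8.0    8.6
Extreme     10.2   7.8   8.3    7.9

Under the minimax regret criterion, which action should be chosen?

VeryHigh

Column bests: Bear=10.2, Flat=9.9, Bull=9.5, Rally=10.3.
Low regrets: 1.9, 0.0, 0.4, 1.1 → max 1.9
Moderate regrets: 2.5, 0.0, 0.9, 0.0 → max 2.5
High regrets: 2.1, 1.8, 0.0, 1.4 → max 2.1
VeryHigh regrets: 0.7, 1.0, 1.5, 1.7 → max 1.7
Extreme regrets: 0.0, 2.1, 1.2, 2.4 → max 2.4
Smallest max regret = 1.7 → VeryHigh.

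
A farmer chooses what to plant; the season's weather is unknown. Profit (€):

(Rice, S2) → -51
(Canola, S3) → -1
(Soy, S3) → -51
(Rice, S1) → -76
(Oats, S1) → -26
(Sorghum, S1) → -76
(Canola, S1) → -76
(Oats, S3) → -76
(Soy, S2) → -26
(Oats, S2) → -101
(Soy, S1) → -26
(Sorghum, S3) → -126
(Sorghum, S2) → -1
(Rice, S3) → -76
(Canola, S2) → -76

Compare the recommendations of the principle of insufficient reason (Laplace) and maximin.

Row averages: Oats=-203/3, Canola=-51, Rice=-203/3, Soy=-103/3, Sorghum=-203/3
Highest average = -103/3 → Soy.
Row minima: Oats=-101, Canola=-76, Rice=-76, Soy=-51, Sorghum=-126
Best worst-case = -51 → Soy.

laplace → Soy; maximin → Soy (agree)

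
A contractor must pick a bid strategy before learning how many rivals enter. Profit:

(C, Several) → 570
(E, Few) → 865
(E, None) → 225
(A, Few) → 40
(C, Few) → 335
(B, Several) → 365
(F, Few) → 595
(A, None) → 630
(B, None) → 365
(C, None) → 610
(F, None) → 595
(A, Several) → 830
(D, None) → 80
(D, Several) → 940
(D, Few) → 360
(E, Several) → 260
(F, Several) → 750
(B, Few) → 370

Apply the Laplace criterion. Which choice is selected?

F

Row averages: A=500, B=1100/3, C=505, D=460, E=450, F=1940/3
Highest average = 1940/3 → F.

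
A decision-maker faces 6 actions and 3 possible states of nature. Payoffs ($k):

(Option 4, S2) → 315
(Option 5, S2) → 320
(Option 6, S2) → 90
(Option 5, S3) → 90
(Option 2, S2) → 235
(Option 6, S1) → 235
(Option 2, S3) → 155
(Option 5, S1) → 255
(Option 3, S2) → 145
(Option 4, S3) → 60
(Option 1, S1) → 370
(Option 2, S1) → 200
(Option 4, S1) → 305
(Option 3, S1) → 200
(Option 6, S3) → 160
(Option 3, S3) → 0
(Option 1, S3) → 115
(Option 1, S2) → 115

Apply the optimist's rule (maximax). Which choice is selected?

Row maxima: Option 1=370, Option 2=235, Option 3=200, Option 4=315, Option 5=320, Option 6=235
Best best-case = 370 → Option 1.

Option 1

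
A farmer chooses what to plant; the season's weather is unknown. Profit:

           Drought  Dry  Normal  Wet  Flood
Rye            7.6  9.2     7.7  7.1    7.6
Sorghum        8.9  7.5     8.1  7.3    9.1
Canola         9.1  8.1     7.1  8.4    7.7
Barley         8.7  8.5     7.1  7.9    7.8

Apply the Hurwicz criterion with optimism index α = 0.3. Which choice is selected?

Rye: 0.3·9.2 + 0.7·7.1 = 7.73
Sorghum: 0.3·9.1 + 0.7·7.3 = 7.84
Canola: 0.3·9.1 + 0.7·7.1 = 7.7
Barley: 0.3·8.7 + 0.7·7.1 = 7.58
Highest Hurwicz score = 7.84 → Sorghum.

Sorghum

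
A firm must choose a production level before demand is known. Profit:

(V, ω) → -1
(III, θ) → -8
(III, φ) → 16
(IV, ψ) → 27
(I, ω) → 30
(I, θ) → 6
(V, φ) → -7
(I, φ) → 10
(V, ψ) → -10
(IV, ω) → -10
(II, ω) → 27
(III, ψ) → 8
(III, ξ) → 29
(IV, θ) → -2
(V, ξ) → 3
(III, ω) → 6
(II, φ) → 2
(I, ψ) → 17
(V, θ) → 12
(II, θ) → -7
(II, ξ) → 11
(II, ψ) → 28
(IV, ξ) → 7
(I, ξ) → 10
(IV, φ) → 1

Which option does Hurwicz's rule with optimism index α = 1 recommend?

I: 1·30 + 0·6 = 30
II: 1·28 + 0·(-7) = 28
III: 1·29 + 0·(-8) = 29
IV: 1·27 + 0·(-10) = 27
V: 1·12 + 0·(-10) = 12
Highest Hurwicz score = 30 → I.

I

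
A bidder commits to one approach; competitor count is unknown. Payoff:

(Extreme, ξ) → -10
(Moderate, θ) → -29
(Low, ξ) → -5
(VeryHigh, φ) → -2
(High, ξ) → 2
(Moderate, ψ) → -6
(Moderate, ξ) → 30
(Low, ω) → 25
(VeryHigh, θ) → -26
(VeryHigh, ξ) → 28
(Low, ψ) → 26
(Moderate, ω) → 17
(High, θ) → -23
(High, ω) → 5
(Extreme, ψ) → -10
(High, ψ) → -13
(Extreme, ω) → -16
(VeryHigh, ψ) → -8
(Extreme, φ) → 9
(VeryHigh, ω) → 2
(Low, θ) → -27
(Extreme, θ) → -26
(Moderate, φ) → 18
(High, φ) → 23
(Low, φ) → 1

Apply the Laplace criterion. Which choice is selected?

Moderate

Row averages: Low=4, Moderate=6, High=-1.2, VeryHigh=-1.2, Extreme=-10.6
Highest average = 6 → Moderate.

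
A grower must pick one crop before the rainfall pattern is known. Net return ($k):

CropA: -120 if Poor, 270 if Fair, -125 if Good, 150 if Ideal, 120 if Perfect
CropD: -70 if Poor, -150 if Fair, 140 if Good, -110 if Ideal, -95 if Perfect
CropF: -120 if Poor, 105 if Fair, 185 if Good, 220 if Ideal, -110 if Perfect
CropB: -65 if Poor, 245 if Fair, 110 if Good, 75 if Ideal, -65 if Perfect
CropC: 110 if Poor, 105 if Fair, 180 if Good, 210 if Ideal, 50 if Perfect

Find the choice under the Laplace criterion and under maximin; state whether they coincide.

laplace → CropC; maximin → CropC (agree)

Row averages: CropA=59, CropD=-57, CropF=56, CropB=60, CropC=131
Highest average = 131 → CropC.
Row minima: CropA=-125, CropD=-150, CropF=-120, CropB=-65, CropC=50
Best worst-case = 50 → CropC.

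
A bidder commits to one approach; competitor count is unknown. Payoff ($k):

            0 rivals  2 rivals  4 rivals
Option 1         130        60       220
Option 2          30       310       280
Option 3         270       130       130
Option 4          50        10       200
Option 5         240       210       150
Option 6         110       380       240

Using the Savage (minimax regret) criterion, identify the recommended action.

Option 6

Column bests: 0 rivals=270, 2 rivals=380, 4 rivals=280.
Option 1 regrets: 140, 320, 60 → max 320
Option 2 regrets: 240, 70, 0 → max 240
Option 3 regrets: 0, 250, 150 → max 250
Option 4 regrets: 220, 370, 80 → max 370
Option 5 regrets: 30, 170, 130 → max 170
Option 6 regrets: 160, 0, 40 → max 160
Smallest max regret = 160 → Option 6.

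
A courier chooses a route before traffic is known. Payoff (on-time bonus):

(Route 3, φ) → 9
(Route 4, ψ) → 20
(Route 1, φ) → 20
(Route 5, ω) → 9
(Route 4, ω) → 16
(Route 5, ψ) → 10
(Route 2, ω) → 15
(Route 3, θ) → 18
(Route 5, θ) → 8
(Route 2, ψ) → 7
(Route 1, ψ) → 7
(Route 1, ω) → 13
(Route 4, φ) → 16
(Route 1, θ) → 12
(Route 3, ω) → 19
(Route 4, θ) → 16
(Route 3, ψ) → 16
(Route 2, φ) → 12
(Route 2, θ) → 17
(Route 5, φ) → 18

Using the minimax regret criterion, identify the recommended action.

Route 4

Column bests: θ=18, φ=20, ψ=20, ω=19.
Route 1 regrets: 6, 0, 13, 6 → max 13
Route 2 regrets: 1, 8, 13, 4 → max 13
Route 3 regrets: 0, 11, 4, 0 → max 11
Route 4 regrets: 2, 4, 0, 3 → max 4
Route 5 regrets: 10, 2, 10, 10 → max 10
Smallest max regret = 4 → Route 4.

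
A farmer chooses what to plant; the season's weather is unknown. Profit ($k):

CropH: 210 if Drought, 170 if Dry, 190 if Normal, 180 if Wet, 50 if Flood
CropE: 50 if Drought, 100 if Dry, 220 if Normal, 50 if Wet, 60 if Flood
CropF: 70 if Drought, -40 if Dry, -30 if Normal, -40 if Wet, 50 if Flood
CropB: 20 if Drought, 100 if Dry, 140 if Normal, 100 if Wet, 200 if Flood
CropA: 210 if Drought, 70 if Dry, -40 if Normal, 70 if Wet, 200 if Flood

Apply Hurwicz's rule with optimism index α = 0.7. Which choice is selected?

CropH: 0.7·210 + 0.3·50 = 162
CropE: 0.7·220 + 0.3·50 = 169
CropF: 0.7·70 + 0.3·(-40) = 37
CropB: 0.7·200 + 0.3·20 = 146
CropA: 0.7·210 + 0.3·(-40) = 135
Highest Hurwicz score = 169 → CropE.

CropE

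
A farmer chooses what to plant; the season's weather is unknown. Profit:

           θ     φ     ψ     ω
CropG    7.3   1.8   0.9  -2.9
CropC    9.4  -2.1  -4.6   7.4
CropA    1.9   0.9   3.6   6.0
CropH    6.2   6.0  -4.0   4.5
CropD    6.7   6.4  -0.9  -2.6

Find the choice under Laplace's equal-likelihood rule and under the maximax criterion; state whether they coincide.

laplace → CropH; maximax → CropC (disagree)

Row averages: CropG=1.775, CropC=2.525, CropA=3.1, CropH=3.175, CropD=2.4
Highest average = 3.175 → CropH.
Row maxima: CropG=7.3, CropC=9.4, CropA=6.0, CropH=6.2, CropD=6.7
Best best-case = 9.4 → CropC.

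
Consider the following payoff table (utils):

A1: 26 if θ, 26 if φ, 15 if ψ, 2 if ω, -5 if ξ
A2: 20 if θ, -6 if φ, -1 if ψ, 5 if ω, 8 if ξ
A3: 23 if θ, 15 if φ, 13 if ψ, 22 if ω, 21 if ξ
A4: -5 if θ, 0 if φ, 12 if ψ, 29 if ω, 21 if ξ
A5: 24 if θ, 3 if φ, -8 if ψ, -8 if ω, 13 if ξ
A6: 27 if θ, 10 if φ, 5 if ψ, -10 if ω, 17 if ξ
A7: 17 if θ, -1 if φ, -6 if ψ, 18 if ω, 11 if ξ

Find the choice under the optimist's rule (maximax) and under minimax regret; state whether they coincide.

Row maxima: A1=26, A2=20, A3=23, A4=29, A5=24, A6=27, A7=18
Best best-case = 29 → A4.
Column bests: θ=27, φ=26, ψ=15, ω=29, ξ=21.
A1 regrets: 1, 0, 0, 27, 26 → max 27
A2 regrets: 7, 32, 16, 24, 13 → max 32
A3 regrets: 4, 11, 2, 7, 0 → max 11
A4 regrets: 32, 26, 3, 0, 0 → max 32
A5 regrets: 3, 23, 23, 37, 8 → max 37
A6 regrets: 0, 16, 10, 39, 4 → max 39
A7 regrets: 10, 27, 21, 11, 10 → max 27
Smallest max regret = 11 → A3.

maximax → A4; minimax regret → A3 (disagree)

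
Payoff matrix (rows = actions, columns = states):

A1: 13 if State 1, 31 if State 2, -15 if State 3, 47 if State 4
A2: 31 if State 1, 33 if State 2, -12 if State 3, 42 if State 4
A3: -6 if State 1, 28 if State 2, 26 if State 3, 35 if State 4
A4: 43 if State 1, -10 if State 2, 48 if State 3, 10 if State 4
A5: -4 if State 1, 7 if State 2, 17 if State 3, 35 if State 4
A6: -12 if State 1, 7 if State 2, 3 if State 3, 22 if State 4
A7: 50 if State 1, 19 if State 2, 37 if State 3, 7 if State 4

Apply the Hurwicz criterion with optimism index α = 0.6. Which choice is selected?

A7

A1: 0.6·47 + 0.4·(-15) = 22.2
A2: 0.6·42 + 0.4·(-12) = 20.4
A3: 0.6·35 + 0.4·(-6) = 18.6
A4: 0.6·48 + 0.4·(-10) = 24.8
A5: 0.6·35 + 0.4·(-4) = 19.4
A6: 0.6·22 + 0.4·(-12) = 8.4
A7: 0.6·50 + 0.4·7 = 32.8
Highest Hurwicz score = 32.8 → A7.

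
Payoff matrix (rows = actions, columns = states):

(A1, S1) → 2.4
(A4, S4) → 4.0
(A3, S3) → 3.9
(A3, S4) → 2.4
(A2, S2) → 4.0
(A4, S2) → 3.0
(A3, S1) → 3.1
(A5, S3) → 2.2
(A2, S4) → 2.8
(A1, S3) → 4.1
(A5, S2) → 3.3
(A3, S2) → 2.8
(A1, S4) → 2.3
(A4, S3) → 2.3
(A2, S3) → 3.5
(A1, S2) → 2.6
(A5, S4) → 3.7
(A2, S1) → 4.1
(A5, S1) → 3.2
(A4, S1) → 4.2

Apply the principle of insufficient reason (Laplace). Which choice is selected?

Row averages: A1=2.85, A2=3.6, A3=3.05, A4=3.375, A5=3.1
Highest average = 3.6 → A2.

A2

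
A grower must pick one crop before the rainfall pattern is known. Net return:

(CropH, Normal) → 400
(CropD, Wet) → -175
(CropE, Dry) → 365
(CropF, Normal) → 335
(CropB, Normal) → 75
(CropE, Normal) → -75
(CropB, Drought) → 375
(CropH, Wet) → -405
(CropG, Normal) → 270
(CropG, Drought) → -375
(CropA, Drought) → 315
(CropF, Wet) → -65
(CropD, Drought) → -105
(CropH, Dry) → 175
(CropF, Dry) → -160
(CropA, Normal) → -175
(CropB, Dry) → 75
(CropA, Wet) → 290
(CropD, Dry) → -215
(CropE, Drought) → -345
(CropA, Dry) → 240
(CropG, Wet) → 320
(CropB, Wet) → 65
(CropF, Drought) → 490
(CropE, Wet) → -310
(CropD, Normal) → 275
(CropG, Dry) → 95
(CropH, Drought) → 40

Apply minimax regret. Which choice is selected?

Column bests: Drought=490, Dry=365, Normal=400, Wet=320.
CropF regrets: 0, 525, 65, 385 → max 525
CropE regrets: 835, 0, 475, 630 → max 835
CropA regrets: 175, 125, 575, 30 → max 575
CropG regrets: 865, 270, 130, 0 → max 865
CropD regrets: 595, 580, 125, 495 → max 595
CropH regrets: 450, 190, 0, 725 → max 725
CropB regrets: 115, 290, 325, 255 → max 325
Smallest max regret = 325 → CropB.

CropB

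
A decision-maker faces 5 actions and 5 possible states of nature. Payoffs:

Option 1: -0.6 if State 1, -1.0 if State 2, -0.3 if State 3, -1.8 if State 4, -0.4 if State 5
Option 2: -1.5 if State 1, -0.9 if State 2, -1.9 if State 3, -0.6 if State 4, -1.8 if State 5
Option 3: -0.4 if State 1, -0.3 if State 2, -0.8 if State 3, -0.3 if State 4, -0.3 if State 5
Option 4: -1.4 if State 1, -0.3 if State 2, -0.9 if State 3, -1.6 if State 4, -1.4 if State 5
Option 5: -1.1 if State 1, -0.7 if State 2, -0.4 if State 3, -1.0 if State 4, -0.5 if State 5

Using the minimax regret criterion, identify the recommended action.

Column bests: State 1=-0.4, State 2=-0.3, State 3=-0.3, State 4=-0.3, State 5=-0.3.
Option 1 regrets: 0.2, 0.7, 0.0, 1.5, 0.1 → max 1.5
Option 2 regrets: 1.1, 0.6, 1.6, 0.3, 1.5 → max 1.6
Option 3 regrets: 0.0, 0.0, 0.5, 0.0, 0.0 → max 0.5
Option 4 regrets: 1.0, 0.0, 0.6, 1.3, 1.1 → max 1.3
Option 5 regrets: 0.7, 0.4, 0.1, 0.7, 0.2 → max 0.7
Smallest max regret = 0.5 → Option 3.

Option 3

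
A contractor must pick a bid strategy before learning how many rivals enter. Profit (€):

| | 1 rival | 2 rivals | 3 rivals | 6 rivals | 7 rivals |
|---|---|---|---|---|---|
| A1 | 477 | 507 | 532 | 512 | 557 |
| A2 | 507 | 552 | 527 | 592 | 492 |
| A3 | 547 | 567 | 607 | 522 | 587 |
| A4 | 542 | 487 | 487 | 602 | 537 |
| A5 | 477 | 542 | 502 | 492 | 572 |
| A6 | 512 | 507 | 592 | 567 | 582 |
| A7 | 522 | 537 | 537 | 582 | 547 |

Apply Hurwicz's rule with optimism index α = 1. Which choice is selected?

A3

A1: 1·557 + 0·477 = 557
A2: 1·592 + 0·492 = 592
A3: 1·607 + 0·522 = 607
A4: 1·602 + 0·487 = 602
A5: 1·572 + 0·477 = 572
A6: 1·592 + 0·507 = 592
A7: 1·582 + 0·522 = 582
Highest Hurwicz score = 607 → A3.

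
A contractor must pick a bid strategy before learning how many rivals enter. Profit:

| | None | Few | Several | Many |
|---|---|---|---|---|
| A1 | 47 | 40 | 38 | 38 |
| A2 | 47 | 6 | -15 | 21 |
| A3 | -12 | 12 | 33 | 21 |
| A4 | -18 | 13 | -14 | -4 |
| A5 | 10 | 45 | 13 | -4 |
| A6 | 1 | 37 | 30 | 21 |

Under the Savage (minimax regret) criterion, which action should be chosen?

A1

Column bests: None=47, Few=45, Several=38, Many=38.
A1 regrets: 0, 5, 0, 0 → max 5
A2 regrets: 0, 39, 53, 17 → max 53
A3 regrets: 59, 33, 5, 17 → max 59
A4 regrets: 65, 32, 52, 42 → max 65
A5 regrets: 37, 0, 25, 42 → max 42
A6 regrets: 46, 8, 8, 17 → max 46
Smallest max regret = 5 → A1.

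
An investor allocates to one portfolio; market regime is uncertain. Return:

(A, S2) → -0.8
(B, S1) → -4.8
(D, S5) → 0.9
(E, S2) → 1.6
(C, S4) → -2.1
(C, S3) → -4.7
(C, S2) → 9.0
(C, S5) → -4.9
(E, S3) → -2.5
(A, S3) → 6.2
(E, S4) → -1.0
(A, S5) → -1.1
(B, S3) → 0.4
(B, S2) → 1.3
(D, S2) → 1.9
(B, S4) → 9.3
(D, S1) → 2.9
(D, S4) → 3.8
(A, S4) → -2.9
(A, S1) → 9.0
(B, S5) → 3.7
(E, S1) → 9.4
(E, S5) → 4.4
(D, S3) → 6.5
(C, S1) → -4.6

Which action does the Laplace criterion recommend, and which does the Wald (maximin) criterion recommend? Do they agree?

laplace → D; maximin → D (agree)

Row averages: A=2.08, B=1.98, C=-1.46, D=3.2, E=2.38
Highest average = 3.2 → D.
Row minima: A=-2.9, B=-4.8, C=-4.9, D=0.9, E=-2.5
Best worst-case = 0.9 → D.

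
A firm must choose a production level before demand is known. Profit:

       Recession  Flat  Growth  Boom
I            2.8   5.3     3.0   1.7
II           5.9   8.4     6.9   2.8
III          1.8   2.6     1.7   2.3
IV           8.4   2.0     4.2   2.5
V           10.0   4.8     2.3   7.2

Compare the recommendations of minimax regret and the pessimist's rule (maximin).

Column bests: Recession=10.0, Flat=8.4, Growth=6.9, Boom=7.2.
I regrets: 7.2, 3.1, 3.9, 5.5 → max 7.2
II regrets: 4.1, 0.0, 0.0, 4.4 → max 4.4
III regrets: 8.2, 5.8, 5.2, 4.9 → max 8.2
IV regrets: 1.6, 6.4, 2.7, 4.7 → max 6.4
V regrets: 0.0, 3.6, 4.6, 0.0 → max 4.6
Smallest max regret = 4.4 → II.
Row minima: I=1.7, II=2.8, III=1.7, IV=2.0, V=2.3
Best worst-case = 2.8 → II.

minimax regret → II; maximin → II (agree)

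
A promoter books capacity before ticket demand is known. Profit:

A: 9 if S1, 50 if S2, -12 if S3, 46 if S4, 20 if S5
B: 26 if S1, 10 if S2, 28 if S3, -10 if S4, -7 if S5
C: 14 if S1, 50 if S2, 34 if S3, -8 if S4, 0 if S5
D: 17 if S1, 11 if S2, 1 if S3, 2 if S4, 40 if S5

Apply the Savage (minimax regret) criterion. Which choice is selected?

D

Column bests: S1=26, S2=50, S3=34, S4=46, S5=40.
A regrets: 17, 0, 46, 0, 20 → max 46
B regrets: 0, 40, 6, 56, 47 → max 56
C regrets: 12, 0, 0, 54, 40 → max 54
D regrets: 9, 39, 33, 44, 0 → max 44
Smallest max regret = 44 → D.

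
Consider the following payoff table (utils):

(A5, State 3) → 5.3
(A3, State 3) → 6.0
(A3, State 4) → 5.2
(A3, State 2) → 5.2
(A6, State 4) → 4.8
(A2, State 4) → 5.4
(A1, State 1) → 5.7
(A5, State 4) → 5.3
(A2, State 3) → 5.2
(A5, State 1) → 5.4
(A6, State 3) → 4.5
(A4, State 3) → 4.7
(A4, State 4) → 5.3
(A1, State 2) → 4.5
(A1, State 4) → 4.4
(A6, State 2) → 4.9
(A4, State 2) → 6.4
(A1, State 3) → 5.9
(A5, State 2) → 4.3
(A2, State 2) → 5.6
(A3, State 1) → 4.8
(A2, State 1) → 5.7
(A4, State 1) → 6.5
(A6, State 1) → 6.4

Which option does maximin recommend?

A2

Row minima: A1=4.4, A2=5.2, A3=4.8, A4=4.7, A5=4.3, A6=4.5
Best worst-case = 5.2 → A2.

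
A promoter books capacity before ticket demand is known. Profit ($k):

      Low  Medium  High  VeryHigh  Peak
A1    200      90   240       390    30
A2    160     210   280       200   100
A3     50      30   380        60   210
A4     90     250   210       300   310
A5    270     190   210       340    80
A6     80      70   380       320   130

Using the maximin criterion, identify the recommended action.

A2

Row minima: A1=30, A2=100, A3=30, A4=90, A5=80, A6=70
Best worst-case = 100 → A2.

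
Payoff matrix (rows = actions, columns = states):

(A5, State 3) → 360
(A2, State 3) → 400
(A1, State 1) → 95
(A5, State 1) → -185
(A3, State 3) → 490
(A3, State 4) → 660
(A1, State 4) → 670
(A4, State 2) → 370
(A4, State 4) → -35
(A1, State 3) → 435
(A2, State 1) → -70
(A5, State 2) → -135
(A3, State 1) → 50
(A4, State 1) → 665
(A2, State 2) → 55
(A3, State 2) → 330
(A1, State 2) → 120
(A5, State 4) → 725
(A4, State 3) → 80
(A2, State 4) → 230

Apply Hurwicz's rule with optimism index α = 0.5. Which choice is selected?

A1: 0.5·670 + 0.5·95 = 382.5
A2: 0.5·400 + 0.5·(-70) = 165
A3: 0.5·660 + 0.5·50 = 355
A4: 0.5·665 + 0.5·(-35) = 315
A5: 0.5·725 + 0.5·(-185) = 270
Highest Hurwicz score = 382.5 → A1.

A1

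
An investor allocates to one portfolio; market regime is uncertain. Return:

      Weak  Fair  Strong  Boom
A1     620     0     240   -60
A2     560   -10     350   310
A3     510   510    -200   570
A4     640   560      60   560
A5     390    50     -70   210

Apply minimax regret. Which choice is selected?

Column bests: Weak=640, Fair=560, Strong=350, Boom=570.
A1 regrets: 20, 560, 110, 630 → max 630
A2 regrets: 80, 570, 0, 260 → max 570
A3 regrets: 130, 50, 550, 0 → max 550
A4 regrets: 0, 0, 290, 10 → max 290
A5 regrets: 250, 510, 420, 360 → max 510
Smallest max regret = 290 → A4.

A4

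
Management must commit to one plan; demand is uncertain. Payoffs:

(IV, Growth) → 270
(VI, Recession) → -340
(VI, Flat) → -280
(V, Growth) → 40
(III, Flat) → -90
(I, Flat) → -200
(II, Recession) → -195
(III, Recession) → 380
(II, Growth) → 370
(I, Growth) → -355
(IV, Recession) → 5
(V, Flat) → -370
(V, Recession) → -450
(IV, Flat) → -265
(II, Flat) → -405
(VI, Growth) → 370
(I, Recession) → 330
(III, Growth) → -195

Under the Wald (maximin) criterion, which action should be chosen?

Row minima: I=-355, II=-405, III=-195, IV=-265, V=-450, VI=-340
Best worst-case = -195 → III.

III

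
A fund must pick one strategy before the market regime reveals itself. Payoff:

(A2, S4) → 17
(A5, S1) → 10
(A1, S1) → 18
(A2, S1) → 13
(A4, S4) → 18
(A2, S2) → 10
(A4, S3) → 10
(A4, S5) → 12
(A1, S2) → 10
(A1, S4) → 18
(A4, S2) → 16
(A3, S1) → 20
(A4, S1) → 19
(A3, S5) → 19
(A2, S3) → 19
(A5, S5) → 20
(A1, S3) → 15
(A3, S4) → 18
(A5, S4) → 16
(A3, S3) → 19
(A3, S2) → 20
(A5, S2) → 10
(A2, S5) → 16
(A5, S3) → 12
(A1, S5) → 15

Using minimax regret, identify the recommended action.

A3

Column bests: S1=20, S2=20, S3=19, S4=18, S5=20.
A1 regrets: 2, 10, 4, 0, 5 → max 10
A2 regrets: 7, 10, 0, 1, 4 → max 10
A3 regrets: 0, 0, 0, 0, 1 → max 1
A4 regrets: 1, 4, 9, 0, 8 → max 9
A5 regrets: 10, 10, 7, 2, 0 → max 10
Smallest max regret = 1 → A3.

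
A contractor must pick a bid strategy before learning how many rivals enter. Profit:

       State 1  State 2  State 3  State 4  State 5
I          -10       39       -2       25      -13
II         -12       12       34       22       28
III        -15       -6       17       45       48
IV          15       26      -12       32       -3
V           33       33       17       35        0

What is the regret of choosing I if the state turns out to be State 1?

Best payoff under State 1 is 33.
Regret = 33 − (-10) = 43.

43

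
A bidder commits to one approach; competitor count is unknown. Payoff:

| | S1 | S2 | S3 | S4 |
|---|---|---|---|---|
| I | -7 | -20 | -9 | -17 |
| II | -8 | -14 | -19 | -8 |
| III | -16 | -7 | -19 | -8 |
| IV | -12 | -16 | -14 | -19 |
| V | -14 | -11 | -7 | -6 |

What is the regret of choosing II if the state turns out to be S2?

7

Best payoff under S2 is -7.
Regret = -7 − (-14) = 7.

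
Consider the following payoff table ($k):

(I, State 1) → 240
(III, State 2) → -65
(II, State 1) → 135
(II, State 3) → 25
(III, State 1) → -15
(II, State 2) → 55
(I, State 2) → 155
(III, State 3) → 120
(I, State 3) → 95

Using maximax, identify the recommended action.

I

Row maxima: I=240, II=135, III=120
Best best-case = 240 → I.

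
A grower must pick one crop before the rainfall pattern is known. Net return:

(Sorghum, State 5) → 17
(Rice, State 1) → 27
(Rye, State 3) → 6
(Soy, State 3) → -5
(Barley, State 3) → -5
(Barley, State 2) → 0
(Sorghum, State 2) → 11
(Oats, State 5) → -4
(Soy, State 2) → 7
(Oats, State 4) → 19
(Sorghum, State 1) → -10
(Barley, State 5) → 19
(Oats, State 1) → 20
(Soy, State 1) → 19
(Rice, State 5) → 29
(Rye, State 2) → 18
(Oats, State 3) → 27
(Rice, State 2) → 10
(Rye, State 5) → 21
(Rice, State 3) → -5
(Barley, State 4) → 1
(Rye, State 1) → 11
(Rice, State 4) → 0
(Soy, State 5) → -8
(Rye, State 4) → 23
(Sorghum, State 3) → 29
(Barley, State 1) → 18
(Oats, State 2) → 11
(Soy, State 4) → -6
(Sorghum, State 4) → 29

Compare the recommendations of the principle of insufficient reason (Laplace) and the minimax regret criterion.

Row averages: Rice=12.2, Oats=14.6, Barley=6.6, Sorghum=15.2, Rye=15.8, Soy=1.4
Highest average = 15.8 → Rye.
Column bests: State 1=27, State 2=18, State 3=29, State 4=29, State 5=29.
Rice regrets: 0, 8, 34, 29, 0 → max 34
Oats regrets: 7, 7, 2, 10, 33 → max 33
Barley regrets: 9, 18, 34, 28, 10 → max 34
Sorghum regrets: 37, 7, 0, 0, 12 → max 37
Rye regrets: 16, 0, 23, 6, 8 → max 23
Soy regrets: 8, 11, 34, 35, 37 → max 37
Smallest max regret = 23 → Rye.

laplace → Rye; minimax regret → Rye (agree)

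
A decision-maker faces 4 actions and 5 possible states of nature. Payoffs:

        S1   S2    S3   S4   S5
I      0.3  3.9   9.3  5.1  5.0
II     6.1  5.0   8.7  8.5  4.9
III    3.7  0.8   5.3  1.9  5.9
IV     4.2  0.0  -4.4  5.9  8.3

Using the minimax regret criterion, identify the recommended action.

II

Column bests: S1=6.1, S2=5.0, S3=9.3, S4=8.5, S5=8.3.
I regrets: 5.8, 1.1, 0.0, 3.4, 3.3 → max 5.8
II regrets: 0.0, 0.0, 0.6, 0.0, 3.4 → max 3.4
III regrets: 2.4, 4.2, 4.0, 6.6, 2.4 → max 6.6
IV regrets: 1.9, 5.0, 13.7, 2.6, 0.0 → max 13.7
Smallest max regret = 3.4 → II.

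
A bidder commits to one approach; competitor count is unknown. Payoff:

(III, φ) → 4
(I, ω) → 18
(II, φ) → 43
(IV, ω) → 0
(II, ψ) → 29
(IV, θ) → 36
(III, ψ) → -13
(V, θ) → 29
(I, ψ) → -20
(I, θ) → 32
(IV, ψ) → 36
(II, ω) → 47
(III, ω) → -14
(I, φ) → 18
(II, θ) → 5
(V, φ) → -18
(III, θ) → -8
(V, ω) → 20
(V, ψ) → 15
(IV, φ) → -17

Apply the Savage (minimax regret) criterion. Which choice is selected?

Column bests: θ=36, φ=43, ψ=36, ω=47.
I regrets: 4, 25, 56, 29 → max 56
II regrets: 31, 0, 7, 0 → max 31
III regrets: 44, 39, 49, 61 → max 61
IV regrets: 0, 60, 0, 47 → max 60
V regrets: 7, 61, 21, 27 → max 61
Smallest max regret = 31 → II.

II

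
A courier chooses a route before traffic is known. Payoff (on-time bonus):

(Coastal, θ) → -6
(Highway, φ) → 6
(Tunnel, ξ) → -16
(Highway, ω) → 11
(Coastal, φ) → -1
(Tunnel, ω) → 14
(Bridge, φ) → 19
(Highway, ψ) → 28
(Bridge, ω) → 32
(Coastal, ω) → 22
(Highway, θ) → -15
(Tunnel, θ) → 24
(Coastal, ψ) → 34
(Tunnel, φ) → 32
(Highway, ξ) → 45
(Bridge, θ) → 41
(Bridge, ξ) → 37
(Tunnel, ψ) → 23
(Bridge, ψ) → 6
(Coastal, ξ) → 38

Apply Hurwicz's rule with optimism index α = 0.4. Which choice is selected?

Highway: 0.4·45 + 0.6·(-15) = 9
Tunnel: 0.4·32 + 0.6·(-16) = 3.2
Coastal: 0.4·38 + 0.6·(-6) = 11.6
Bridge: 0.4·41 + 0.6·6 = 20
Highest Hurwicz score = 20 → Bridge.

Bridge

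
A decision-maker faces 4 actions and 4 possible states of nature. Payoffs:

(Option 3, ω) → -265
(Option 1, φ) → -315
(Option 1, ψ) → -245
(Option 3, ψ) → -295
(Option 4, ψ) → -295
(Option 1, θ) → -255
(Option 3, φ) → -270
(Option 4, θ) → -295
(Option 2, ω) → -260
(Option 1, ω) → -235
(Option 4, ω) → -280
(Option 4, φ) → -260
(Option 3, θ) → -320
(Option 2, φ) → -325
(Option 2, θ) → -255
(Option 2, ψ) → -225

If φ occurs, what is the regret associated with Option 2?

Best payoff under φ is -260.
Regret = -260 − (-325) = 65.

65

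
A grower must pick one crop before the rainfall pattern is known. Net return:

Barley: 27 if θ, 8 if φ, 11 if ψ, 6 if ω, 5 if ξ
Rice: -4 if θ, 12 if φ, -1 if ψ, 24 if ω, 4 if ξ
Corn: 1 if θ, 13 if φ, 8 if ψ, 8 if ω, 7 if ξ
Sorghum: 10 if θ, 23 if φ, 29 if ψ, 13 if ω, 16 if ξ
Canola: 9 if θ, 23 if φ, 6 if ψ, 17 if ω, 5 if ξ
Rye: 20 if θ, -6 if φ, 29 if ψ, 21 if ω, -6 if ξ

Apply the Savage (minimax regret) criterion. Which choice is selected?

Sorghum

Column bests: θ=27, φ=23, ψ=29, ω=24, ξ=16.
Barley regrets: 0, 15, 18, 18, 11 → max 18
Rice regrets: 31, 11, 30, 0, 12 → max 31
Corn regrets: 26, 10, 21, 16, 9 → max 26
Sorghum regrets: 17, 0, 0, 11, 0 → max 17
Canola regrets: 18, 0, 23, 7, 11 → max 23
Rye regrets: 7, 29, 0, 3, 22 → max 29
Smallest max regret = 17 → Sorghum.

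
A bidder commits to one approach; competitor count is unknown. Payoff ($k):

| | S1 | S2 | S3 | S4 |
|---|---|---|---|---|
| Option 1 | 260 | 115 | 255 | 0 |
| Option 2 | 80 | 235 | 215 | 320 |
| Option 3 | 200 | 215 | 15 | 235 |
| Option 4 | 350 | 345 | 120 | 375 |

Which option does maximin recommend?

Option 4

Row minima: Option 1=0, Option 2=80, Option 3=15, Option 4=120
Best worst-case = 120 → Option 4.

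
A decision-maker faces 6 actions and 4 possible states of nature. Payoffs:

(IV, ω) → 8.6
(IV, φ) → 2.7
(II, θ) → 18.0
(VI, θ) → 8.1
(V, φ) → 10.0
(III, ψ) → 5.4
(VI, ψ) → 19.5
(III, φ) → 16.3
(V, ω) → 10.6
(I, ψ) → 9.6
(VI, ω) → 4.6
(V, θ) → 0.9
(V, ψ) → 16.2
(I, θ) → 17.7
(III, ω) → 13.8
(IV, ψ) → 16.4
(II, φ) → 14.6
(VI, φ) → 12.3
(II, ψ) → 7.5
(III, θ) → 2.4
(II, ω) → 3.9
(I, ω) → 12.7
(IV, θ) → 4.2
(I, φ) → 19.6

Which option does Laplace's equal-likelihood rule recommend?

I

Row averages: I=14.9, II=11, III=9.475, IV=7.975, V=9.425, VI=11.125
Highest average = 14.9 → I.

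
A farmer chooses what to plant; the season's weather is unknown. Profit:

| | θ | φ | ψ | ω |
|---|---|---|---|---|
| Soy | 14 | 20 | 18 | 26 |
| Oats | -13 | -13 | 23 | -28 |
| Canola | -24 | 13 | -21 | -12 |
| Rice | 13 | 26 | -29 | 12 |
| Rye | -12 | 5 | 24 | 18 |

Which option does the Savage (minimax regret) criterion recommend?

Soy

Column bests: θ=14, φ=26, ψ=24, ω=26.
Soy regrets: 0, 6, 6, 0 → max 6
Oats regrets: 27, 39, 1, 54 → max 54
Canola regrets: 38, 13, 45, 38 → max 45
Rice regrets: 1, 0, 53, 14 → max 53
Rye regrets: 26, 21, 0, 8 → max 26
Smallest max regret = 6 → Soy.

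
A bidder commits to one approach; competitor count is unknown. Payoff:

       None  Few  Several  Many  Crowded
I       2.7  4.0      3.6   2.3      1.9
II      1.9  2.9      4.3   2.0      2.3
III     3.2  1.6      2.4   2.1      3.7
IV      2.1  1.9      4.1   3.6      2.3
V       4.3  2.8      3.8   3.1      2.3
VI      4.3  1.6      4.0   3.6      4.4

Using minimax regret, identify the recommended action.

Column bests: None=4.3, Few=4.0, Several=4.3, Many=3.6, Crowded=4.4.
I regrets: 1.6, 0.0, 0.7, 1.3, 2.5 → max 2.5
II regrets: 2.4, 1.1, 0.0, 1.6, 2.1 → max 2.4
III regrets: 1.1, 2.4, 1.9, 1.5, 0.7 → max 2.4
IV regrets: 2.2, 2.1, 0.2, 0.0, 2.1 → max 2.2
V regrets: 0.0, 1.2, 0.5, 0.5, 2.1 → max 2.1
VI regrets: 0.0, 2.4, 0.3, 0.0, 0.0 → max 2.4
Smallest max regret = 2.1 → V.

V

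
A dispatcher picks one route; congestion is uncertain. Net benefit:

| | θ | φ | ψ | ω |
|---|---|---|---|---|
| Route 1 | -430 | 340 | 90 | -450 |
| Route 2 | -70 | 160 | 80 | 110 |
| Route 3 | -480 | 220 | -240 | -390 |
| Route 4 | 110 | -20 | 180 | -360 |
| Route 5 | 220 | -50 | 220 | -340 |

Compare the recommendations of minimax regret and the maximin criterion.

minimax regret → Route 2; maximin → Route 2 (agree)

Column bests: θ=220, φ=340, ψ=220, ω=110.
Route 1 regrets: 650, 0, 130, 560 → max 650
Route 2 regrets: 290, 180, 140, 0 → max 290
Route 3 regrets: 700, 120, 460, 500 → max 700
Route 4 regrets: 110, 360, 40, 470 → max 470
Route 5 regrets: 0, 390, 0, 450 → max 450
Smallest max regret = 290 → Route 2.
Row minima: Route 1=-450, Route 2=-70, Route 3=-480, Route 4=-360, Route 5=-340
Best worst-case = -70 → Route 2.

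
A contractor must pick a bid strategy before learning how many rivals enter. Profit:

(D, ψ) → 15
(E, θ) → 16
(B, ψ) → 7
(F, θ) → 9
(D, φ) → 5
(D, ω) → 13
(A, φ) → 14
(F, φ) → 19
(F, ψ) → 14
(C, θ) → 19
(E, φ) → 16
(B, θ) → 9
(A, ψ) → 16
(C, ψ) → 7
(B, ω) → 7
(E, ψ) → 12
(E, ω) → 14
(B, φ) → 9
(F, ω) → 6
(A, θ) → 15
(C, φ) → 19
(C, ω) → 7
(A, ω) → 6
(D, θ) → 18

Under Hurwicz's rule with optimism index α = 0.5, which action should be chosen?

E

A: 0.5·16 + 0.5·6 = 11
B: 0.5·9 + 0.5·7 = 8
C: 0.5·19 + 0.5·7 = 13
D: 0.5·18 + 0.5·5 = 11.5
E: 0.5·16 + 0.5·12 = 14
F: 0.5·19 + 0.5·6 = 12.5
Highest Hurwicz score = 14 → E.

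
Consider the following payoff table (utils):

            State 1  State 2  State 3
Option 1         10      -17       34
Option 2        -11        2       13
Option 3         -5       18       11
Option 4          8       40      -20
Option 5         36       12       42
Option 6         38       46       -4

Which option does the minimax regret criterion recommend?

Option 5

Column bests: State 1=38, State 2=46, State 3=42.
Option 1 regrets: 28, 63, 8 → max 63
Option 2 regrets: 49, 44, 29 → max 49
Option 3 regrets: 43, 28, 31 → max 43
Option 4 regrets: 30, 6, 62 → max 62
Option 5 regrets: 2, 34, 0 → max 34
Option 6 regrets: 0, 0, 46 → max 46
Smallest max regret = 34 → Option 5.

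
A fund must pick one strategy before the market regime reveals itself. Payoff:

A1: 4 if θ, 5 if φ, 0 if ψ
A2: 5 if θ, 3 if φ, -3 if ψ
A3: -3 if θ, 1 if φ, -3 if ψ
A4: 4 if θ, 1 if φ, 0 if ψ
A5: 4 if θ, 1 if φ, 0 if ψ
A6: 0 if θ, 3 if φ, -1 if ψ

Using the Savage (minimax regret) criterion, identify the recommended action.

A1

Column bests: θ=5, φ=5, ψ=0.
A1 regrets: 1, 0, 0 → max 1
A2 regrets: 0, 2, 3 → max 3
A3 regrets: 8, 4, 3 → max 8
A4 regrets: 1, 4, 0 → max 4
A5 regrets: 1, 4, 0 → max 4
A6 regrets: 5, 2, 1 → max 5
Smallest max regret = 1 → A1.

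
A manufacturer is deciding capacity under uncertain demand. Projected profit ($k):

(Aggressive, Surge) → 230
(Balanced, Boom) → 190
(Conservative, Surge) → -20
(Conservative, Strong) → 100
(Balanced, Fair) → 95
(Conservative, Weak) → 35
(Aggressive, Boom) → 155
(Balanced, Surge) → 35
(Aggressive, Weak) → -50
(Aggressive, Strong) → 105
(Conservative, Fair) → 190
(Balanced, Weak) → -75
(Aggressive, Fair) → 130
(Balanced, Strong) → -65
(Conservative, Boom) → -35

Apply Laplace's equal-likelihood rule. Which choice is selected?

Row averages: Conservative=54, Balanced=36, Aggressive=114
Highest average = 114 → Aggressive.

Aggressive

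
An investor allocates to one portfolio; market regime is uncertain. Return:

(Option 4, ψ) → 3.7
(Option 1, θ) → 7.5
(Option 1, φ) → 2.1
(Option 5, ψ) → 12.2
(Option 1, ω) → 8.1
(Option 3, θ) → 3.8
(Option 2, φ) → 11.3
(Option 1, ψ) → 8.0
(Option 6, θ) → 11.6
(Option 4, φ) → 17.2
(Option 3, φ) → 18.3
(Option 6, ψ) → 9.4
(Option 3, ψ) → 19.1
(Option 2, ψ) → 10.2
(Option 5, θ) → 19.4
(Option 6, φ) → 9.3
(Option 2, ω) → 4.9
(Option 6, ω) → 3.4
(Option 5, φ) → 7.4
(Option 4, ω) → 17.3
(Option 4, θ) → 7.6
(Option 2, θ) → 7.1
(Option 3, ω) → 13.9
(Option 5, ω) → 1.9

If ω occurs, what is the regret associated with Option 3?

3.4

Best payoff under ω is 17.3.
Regret = 17.3 − 13.9 = 3.4.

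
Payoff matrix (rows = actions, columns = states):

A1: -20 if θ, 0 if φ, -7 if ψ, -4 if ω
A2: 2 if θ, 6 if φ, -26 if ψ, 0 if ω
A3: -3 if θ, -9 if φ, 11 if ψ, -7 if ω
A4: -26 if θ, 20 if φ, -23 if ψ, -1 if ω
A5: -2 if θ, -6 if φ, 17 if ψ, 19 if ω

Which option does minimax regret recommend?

Column bests: θ=2, φ=20, ψ=17, ω=19.
A1 regrets: 22, 20, 24, 23 → max 24
A2 regrets: 0, 14, 43, 19 → max 43
A3 regrets: 5, 29, 6, 26 → max 29
A4 regrets: 28, 0, 40, 20 → max 40
A5 regrets: 4, 26, 0, 0 → max 26
Smallest max regret = 24 → A1.

A1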